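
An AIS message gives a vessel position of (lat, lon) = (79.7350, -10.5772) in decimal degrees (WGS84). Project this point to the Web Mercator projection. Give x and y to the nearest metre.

x -1177449 m, y 15371019 m

Web Mercator is spherical with R = a = 6378137 m.
x = R·λ = 6378137 × -0.184606966 = -1177448.518 m.
y = R·ln tan(π/4 + φ/2) = 6378137 × 2.409954275 = 15371018.530 m.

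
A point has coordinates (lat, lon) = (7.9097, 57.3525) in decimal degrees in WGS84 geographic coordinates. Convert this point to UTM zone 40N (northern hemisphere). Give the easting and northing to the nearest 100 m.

Zone 40 central meridian λ₀ = 6×40 − 183 = 57°; Δλ = +0.3525°.
Transverse Mercator on WGS84 with k₀ = 0.9996 gives E = 538853.951 m, N = 874331.516 m.

E 538900 m, N 874300 m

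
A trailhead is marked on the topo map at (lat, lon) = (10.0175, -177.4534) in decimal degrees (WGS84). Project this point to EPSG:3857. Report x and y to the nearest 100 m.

Web Mercator is spherical with R = a = 6378137 m.
x = R·λ = 6378137 × -3.097146099 = -19754022.128 m.
y = R·ln tan(π/4 + φ/2) = 6378137 × 0.175735982 = 1120868.172 m.

x -19754000 m, y 1120900 m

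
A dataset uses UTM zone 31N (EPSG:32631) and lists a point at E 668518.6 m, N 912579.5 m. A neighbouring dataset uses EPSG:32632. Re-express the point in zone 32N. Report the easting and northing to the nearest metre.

E 7235 m, N 915020 m

UTM 31N → geographic: φ = 8.25289962°, λ = 4.53000043°.
UTM 32N (λ₀ = 9°) forward: E = 7235.296 m, N = 915019.833 m.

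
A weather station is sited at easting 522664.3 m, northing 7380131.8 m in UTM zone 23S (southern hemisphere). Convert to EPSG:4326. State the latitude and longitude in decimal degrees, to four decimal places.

lat -23.6895°, lon -44.7777°

Zone 23S: λ₀ = -45°, k₀ = 0.9996, false easting 500000 m, false northing 10000000 m.
Meridian distance M = (N − FN)/k₀ = -2620916.6 m.
Inverse transverse Mercator on WGS84 gives φ = -23.68949976°, λ = -44.77770028°.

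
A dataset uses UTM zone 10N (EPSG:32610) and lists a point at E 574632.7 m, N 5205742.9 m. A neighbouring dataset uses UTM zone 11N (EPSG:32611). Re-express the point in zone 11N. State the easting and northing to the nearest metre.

UTM 10N → geographic: φ = 47.00100022°, λ = -122.01829954°.
UTM 11N (λ₀ = -117°) forward: E = 118521.928 m, N = 5217508.659 m.

E 118522 m, N 5217509 m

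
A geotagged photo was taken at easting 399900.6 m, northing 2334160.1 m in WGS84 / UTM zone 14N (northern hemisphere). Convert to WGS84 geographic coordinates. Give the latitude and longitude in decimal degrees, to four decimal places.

lat 21.1058°, lon -99.9638°

Zone 14N: λ₀ = -99°, k₀ = 0.9996, false easting 500000 m.
Meridian distance M = (N − FN)/k₀ = 2335094.1 m.
Inverse transverse Mercator on WGS84 gives φ = 21.10580026°, λ = -99.96380044°.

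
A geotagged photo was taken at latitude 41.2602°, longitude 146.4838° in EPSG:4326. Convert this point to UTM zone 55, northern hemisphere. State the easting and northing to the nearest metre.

E 456758 m, N 4567771 m

Zone 55 central meridian λ₀ = 6×55 − 183 = 147°; Δλ = -0.5162°.
Transverse Mercator on WGS84 with k₀ = 0.9996 gives E = 456757.890 m, N = 4567770.848 m.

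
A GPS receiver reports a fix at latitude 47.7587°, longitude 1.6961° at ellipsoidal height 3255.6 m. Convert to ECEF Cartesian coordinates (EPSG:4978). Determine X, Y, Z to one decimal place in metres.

WGS84: a = 6378137 m, e² = 0.006694380; N(φ) = a/√(1−e²sin²φ) = 6389870.039 m.
X = (N+h)·cosφ·cosλ = 4295923.888 m; Y = (N+h)·cosφ·sinλ = 127207.373 m; Z = (N(1−e²)+h)·sinφ = 4701292.040 m.

X 4295923.9 m, Y 127207.4 m, Z 4701292.0 m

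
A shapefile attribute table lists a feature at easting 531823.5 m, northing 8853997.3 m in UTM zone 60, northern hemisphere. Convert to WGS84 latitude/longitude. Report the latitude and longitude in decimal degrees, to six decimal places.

Zone 60N: λ₀ = 177°, k₀ = 0.9996, false easting 500000 m.
Meridian distance M = (N − FN)/k₀ = 8857540.3 m.
Inverse transverse Mercator on WGS84 gives φ = 79.74890037°, λ = 178.60200161°.

lat 79.748900°, lon 178.602002°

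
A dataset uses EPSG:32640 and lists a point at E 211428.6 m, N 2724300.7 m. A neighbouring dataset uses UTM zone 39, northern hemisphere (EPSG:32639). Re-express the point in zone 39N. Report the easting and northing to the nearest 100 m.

UTM 40N → geographic: φ = 24.60590041°, λ = 54.15009980°.
UTM 39N (λ₀ = 51°) forward: E = 818987.801 m, N = 2724964.435 m.

E 819000 m, N 2725000 m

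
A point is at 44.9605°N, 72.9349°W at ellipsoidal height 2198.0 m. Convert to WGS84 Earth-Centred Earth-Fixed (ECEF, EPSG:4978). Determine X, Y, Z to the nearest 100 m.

X 1327100 m, Y -4323100 m, Z 4485800 m

WGS84: a = 6378137 m, e² = 0.006694380; N(φ) = a/√(1−e²sin²φ) = 6388823.498 m.
X = (N+h)·cosφ·cosλ = 1327090.524 m; Y = (N+h)·cosφ·sinλ = -4323143.241 m; Z = (N(1−e²)+h)·sinφ = 4485796.508 m.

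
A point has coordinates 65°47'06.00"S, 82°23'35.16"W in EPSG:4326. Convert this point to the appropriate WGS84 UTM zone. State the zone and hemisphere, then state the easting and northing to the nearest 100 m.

Longitude -82.3931° lies in the 6° band [-84°, -78°), giving zone 17; latitude is south of the equator, so 17S.
Zone 17 central meridian λ₀ = 6×17 − 183 = -81°; Δλ = -1.3931°.
Transverse Mercator on WGS84 with k₀ = 0.9996 gives E = 436244.291 m, N = 2703347.194 m.

Zone 17S: E 436200 m, N 2703300 m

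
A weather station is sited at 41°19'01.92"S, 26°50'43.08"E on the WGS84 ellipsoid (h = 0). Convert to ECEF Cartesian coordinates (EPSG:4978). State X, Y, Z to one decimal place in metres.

X 4280385.4 m, Y 2166427.7 m, Z -4188945.5 m

WGS84: a = 6378137 m, e² = 0.006694380; N(φ) = a/√(1−e²sin²φ) = 6387463.372 m.
X = (N+h)·cosφ·cosλ = 4280385.377 m; Y = (N+h)·cosφ·sinλ = 2166427.681 m; Z = (N(1−e²)+h)·sinφ = -4188945.451 m.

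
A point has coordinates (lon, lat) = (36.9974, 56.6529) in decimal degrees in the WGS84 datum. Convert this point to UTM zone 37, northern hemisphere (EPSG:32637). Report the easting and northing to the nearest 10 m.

Zone 37 central meridian λ₀ = 6×37 − 183 = 39°; Δλ = -2.0026°.
Transverse Mercator on WGS84 with k₀ = 0.9996 gives E = 377225.859 m, N = 6280542.081 m.

E 377230 m, N 6280540 m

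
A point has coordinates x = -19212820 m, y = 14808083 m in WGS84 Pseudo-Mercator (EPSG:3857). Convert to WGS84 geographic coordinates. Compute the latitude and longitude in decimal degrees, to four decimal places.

R = 6378137 m. λ = x/R = -172.59169857°.
φ = 2·arctan(exp(y/R)) − 90° = 2·arctan(10.19293) − 90° = 78.79360036°.

lat 78.7936°, lon -172.5917°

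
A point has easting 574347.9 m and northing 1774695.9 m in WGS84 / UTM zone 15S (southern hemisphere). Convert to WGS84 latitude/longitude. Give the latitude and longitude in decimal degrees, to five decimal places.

Zone 15S: λ₀ = -93°, k₀ = 0.9996, false easting 500000 m, false northing 10000000 m.
Meridian distance M = (N − FN)/k₀ = -8228595.5 m.
Inverse transverse Mercator on WGS84 gives φ = -74.10530027°, λ = -90.56730030°.

lat -74.10530°, lon -90.56730°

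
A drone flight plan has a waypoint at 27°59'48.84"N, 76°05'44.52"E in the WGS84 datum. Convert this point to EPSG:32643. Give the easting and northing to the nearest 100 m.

E 607700 m, N 3097300 m

Zone 43 central meridian λ₀ = 6×43 − 183 = 75°; Δλ = +1.0957°.
Transverse Mercator on WGS84 with k₀ = 0.9996 gives E = 607738.771 m, N = 3097342.595 m.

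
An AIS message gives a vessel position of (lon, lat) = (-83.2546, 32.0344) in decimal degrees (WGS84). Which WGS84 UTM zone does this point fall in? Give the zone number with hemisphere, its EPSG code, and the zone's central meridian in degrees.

UTM zone = ⌊(λ + 180)/6⌋ + 1; -83.2546° ∈ [-84°, -78°) → zone 17.
Hemisphere: N (φ ≥ 0).
Central meridian λ₀ = 6×17 − 183 = -81°.
EPSG code: 32617.

Zone 17N (EPSG:32617), central meridian -81°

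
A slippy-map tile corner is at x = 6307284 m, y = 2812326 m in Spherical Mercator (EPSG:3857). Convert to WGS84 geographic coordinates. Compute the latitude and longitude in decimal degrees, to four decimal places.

R = 6378137 m. λ = x/R = 56.65929618°.
φ = 2·arctan(exp(y/R)) − 90° = 2·arctan(1.55416) − 90° = 24.48259785°.

lat 24.4826°, lon 56.6593°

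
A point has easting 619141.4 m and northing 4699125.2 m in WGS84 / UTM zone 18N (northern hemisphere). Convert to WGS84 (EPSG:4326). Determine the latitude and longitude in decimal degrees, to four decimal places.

lat 42.4353°, lon -73.5515°

Zone 18N: λ₀ = -75°, k₀ = 0.9996, false easting 500000 m.
Meridian distance M = (N − FN)/k₀ = 4701005.6 m.
Inverse transverse Mercator on WGS84 gives φ = 42.43529972°, λ = -73.55150036°.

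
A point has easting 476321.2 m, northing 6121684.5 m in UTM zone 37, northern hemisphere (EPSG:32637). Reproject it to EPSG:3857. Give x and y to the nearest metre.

Unproject from UTM 37N (λ₀ = 39°) → φ = 55.24109961°, λ = 38.62759947°.
Web Mercator (R = 6378137 m): x = 4300004.704 m, y = 7408799.939 m.

x 4300005 m, y 7408800 m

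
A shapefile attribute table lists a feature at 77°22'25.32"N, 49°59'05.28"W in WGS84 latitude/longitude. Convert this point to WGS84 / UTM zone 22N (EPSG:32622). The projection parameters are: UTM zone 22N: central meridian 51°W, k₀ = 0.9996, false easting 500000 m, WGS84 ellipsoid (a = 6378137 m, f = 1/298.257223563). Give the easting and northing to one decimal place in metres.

E 524771.4 m, N 8588689.9 m

Zone 22 central meridian λ₀ = 6×22 − 183 = -51°; Δλ = +1.0152°.
Transverse Mercator on WGS84 with k₀ = 0.9996 gives E = 524771.357 m, N = 8588689.926 m.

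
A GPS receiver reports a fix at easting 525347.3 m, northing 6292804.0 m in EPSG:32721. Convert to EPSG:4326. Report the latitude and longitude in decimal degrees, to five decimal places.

Zone 21S: λ₀ = -57°, k₀ = 0.9996, false easting 500000 m, false northing 10000000 m.
Meridian distance M = (N − FN)/k₀ = -3708679.5 m.
Inverse transverse Mercator on WGS84 gives φ = -33.50399984°, λ = -56.72709990°.

lat -33.50400°, lon -56.72710°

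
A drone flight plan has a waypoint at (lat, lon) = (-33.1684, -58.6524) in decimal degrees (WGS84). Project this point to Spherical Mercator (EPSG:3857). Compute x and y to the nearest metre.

Web Mercator is spherical with R = a = 6378137 m.
x = R·λ = 6378137 × -1.023677494 = -6529155.302 m.
y = R·ln tan(π/4 + φ/2) = 6378137 × -0.614235417 = -3917677.638 m.

x -6529155 m, y -3917678 m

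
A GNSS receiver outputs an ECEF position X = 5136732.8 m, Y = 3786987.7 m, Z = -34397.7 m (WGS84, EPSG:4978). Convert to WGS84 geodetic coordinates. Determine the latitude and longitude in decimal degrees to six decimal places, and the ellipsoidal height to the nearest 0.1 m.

lat -0.310900°, lon 36.399000°, h 3750.7 m

λ = atan2(Y, X) = 36.39900031°; p = √(X²+Y²) = 6381794.4 m.
Bowring's method on WGS84 (a = 6378137 m, b = 6356752.314 m) gives φ = -0.31089974°, h = 3750.720 m.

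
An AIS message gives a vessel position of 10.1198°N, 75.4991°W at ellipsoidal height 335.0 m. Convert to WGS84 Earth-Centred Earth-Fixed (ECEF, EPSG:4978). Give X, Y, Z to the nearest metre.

WGS84: a = 6378137 m, e² = 0.006694380; N(φ) = a/√(1−e²sin²φ) = 6378796.203 m.
X = (N+h)·cosφ·cosλ = 1572453.882 m; Y = (N+h)·cosφ·sinλ = -6079834.040 m; Z = (N(1−e²)+h)·sinφ = 1113354.542 m.

X 1572454 m, Y -6079834 m, Z 1113355 m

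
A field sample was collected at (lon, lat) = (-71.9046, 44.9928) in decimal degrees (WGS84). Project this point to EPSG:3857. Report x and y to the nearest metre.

Web Mercator is spherical with R = a = 6378137 m.
x = R·λ = 6378137 × -1.254972017 = -8004383.458 m.
y = R·ln tan(π/4 + φ/2) = 6378137 × 0.881195883 = 5620388.065 m.

x -8004383 m, y 5620388 m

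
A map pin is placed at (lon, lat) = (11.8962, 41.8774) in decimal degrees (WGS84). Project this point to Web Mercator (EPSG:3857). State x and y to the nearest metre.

Web Mercator is spherical with R = a = 6378137 m.
x = R·λ = 6378137 × 0.207627858 = 1324278.926 m.
y = R·ln tan(π/4 + φ/2) = 6378137 × 0.806290648 = 5142632.213 m.

x 1324279 m, y 5142632 m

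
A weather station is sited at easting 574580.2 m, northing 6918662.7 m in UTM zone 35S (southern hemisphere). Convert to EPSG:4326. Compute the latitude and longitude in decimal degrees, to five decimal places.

Zone 35S: λ₀ = 27°, k₀ = 0.9996, false easting 500000 m, false northing 10000000 m.
Meridian distance M = (N − FN)/k₀ = -3082570.3 m.
Inverse transverse Mercator on WGS84 gives φ = -27.85470025°, λ = 27.75749992°.

lat -27.85470°, lon 27.75750°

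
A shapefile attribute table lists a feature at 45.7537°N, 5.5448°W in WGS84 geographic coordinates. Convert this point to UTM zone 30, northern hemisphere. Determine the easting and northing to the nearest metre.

Zone 30 central meridian λ₀ = 6×30 − 183 = -3°; Δλ = -2.5448°.
Transverse Mercator on WGS84 with k₀ = 0.9996 gives E = 302079.392 m, N = 5069832.079 m.

E 302079 m, N 5069832 m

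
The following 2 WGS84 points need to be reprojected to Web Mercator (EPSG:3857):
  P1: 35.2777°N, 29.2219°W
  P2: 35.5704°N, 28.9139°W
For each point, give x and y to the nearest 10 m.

Web Mercator: x = R·λ, y = R·ln tan(π/4+φ/2), R = 6378137 m.
P1 (35.2777°, -29.2219°) → (-3252967.028, 4201683.796) m.
P2 (35.5704°, -28.9139°) → (-3218680.625, 4241668.951) m.

P1: x -3252970 m, y 4201680 m; P2: x -3218680 m, y 4241670 m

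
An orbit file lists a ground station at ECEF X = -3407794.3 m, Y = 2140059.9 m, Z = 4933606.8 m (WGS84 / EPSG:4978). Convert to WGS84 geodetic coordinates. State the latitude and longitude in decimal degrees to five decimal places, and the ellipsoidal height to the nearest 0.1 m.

λ = atan2(Y, X) = 147.87160010°; p = √(X²+Y²) = 4024042.5 m.
Bowring's method on WGS84 (a = 6378137 m, b = 6356752.314 m) gives φ = 50.98630020°, h = 1314.621 m.

lat 50.98630°, lon 147.87160°, h 1314.6 m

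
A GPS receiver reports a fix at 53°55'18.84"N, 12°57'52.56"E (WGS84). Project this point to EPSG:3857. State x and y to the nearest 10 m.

x 1443210 m, y 7155380 m

Web Mercator is spherical with R = a = 6378137 m.
x = R·λ = 6378137 × 0.226274956 = 1443212.670 m.
y = R·ln tan(π/4 + φ/2) = 6378137 × 1.121860340 = 7155378.942 m.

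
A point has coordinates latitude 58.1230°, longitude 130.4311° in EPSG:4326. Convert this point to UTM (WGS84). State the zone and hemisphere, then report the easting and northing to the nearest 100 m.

Longitude 130.4311° lies in the 6° band [126°, 132°), giving zone 52; latitude is north of the equator, so 52N.
Zone 52 central meridian λ₀ = 6×52 − 183 = 129°; Δλ = +1.4311°.
Transverse Mercator on WGS84 with k₀ = 0.9996 gives E = 584297.053 m, N = 6443298.323 m.

Zone 52N: E 584300 m, N 6443300 m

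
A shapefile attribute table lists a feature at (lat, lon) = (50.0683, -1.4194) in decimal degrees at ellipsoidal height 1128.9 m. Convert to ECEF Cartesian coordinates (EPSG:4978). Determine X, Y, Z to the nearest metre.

X 4101507 m, Y -101628 m, Z 4868534 m

WGS84: a = 6378137 m, e² = 0.006694380; N(φ) = a/√(1−e²sin²φ) = 6390727.250 m.
X = (N+h)·cosφ·cosλ = 4101507.268 m; Y = (N+h)·cosφ·sinλ = -101628.265 m; Z = (N(1−e²)+h)·sinφ = 4868534.471 m.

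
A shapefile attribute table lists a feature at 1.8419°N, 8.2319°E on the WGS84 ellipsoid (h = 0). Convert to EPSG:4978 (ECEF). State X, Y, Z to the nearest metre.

X 6309181 m, Y 912753 m, Z 203632 m

WGS84: a = 6378137 m, e² = 0.006694380; N(φ) = a/√(1−e²sin²φ) = 6378159.055 m.
X = (N+h)·cosφ·cosλ = 6309181.265 m; Y = (N+h)·cosφ·sinλ = 912752.840 m; Z = (N(1−e²)+h)·sinφ = 203632.385 m.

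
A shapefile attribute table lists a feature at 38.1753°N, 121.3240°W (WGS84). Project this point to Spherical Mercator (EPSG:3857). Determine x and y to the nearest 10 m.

x -13505730 m, y 4604220 m

Web Mercator is spherical with R = a = 6378137 m.
x = R·λ = 6378137 × -2.117503262 = -13505725.901 m.
y = R·ln tan(π/4 + φ/2) = 6378137 × 0.721875292 = 4604219.507 m.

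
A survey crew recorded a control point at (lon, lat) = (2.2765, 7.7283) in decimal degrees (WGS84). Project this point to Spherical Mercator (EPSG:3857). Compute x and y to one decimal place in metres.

Web Mercator is spherical with R = a = 6378137 m.
x = R·λ = 6378137 × 0.039732420 = 253418.821 m.
y = R·ln tan(π/4 + φ/2) = 6378137 × 0.135295160 = 862931.064 m.

x 253418.8 m, y 862931.1 m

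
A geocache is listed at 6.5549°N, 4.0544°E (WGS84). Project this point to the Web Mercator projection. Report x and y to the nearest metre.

x 451334 m, y 731285 m

Web Mercator is spherical with R = a = 6378137 m.
x = R·λ = 6378137 × 0.070762629 = 451333.743 m.
y = R·ln tan(π/4 + φ/2) = 6378137 × 0.114654969 = 731285.101 m.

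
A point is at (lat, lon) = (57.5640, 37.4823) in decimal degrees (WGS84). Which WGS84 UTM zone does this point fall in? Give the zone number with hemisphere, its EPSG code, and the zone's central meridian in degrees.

Zone 37N (EPSG:32637), central meridian 39°

UTM zone = ⌊(λ + 180)/6⌋ + 1; 37.4823° ∈ [36°, 42°) → zone 37.
Hemisphere: N (φ ≥ 0).
Central meridian λ₀ = 6×37 − 183 = 39°.
EPSG code: 32637.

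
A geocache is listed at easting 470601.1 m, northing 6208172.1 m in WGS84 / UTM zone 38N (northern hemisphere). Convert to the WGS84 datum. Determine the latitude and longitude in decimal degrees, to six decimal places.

Zone 38N: λ₀ = 45°, k₀ = 0.9996, false easting 500000 m.
Meridian distance M = (N − FN)/k₀ = 6210656.4 m.
Inverse transverse Mercator on WGS84 gives φ = 56.01789965°, λ = 44.52840066°.

lat 56.017900°, lon 44.528401°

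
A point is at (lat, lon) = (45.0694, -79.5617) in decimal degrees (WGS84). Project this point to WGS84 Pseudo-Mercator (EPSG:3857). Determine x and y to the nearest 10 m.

Web Mercator is spherical with R = a = 6378137 m.
x = R·λ = 6378137 × -1.388613623 = -8856767.931 m.
y = R·ln tan(π/4 + φ/2) = 6378137 × 0.883087604 = 5632453.721 m.

x -8856770 m, y 5632450 m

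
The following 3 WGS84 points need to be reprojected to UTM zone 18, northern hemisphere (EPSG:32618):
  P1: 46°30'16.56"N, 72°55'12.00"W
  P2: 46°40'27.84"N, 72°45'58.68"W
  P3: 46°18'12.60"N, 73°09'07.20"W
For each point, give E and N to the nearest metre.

P1: E 659587 m, N 5152216 m; P2: E 670845 m, N 5171406 m; P3: E 642309 m, N 5129429 m

UTM zone 18N: λ₀ = -75°, k₀ = 0.9996.
P1 (46.5046°, -72.9200°) → (659587.073, 5152216.326) m.
P2 (46.6744°, -72.7663°) → (670844.734, 5171405.624) m.
P3 (46.3035°, -73.1520°) → (642309.438, 5129428.913) m.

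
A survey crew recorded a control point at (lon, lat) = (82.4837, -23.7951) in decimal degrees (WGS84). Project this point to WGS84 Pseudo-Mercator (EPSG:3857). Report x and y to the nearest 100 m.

Web Mercator is spherical with R = a = 6378137 m.
x = R·λ = 6378137 × 1.439612144 = 9182043.483 m.
y = R·ln tan(π/4 + φ/2) = 6378137 × -0.427783216 = -2728459.955 m.

x 9182000 m, y -2728500 m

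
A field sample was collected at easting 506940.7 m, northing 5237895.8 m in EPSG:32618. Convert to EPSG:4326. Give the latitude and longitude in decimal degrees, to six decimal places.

Zone 18N: λ₀ = -75°, k₀ = 0.9996, false easting 500000 m.
Meridian distance M = (N − FN)/k₀ = 5239991.8 m.
Inverse transverse Mercator on WGS84 gives φ = 47.29450037°, λ = -74.90820008°.

lat 47.294500°, lon -74.908200°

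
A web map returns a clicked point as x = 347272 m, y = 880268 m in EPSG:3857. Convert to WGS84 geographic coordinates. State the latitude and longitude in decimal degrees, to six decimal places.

R = 6378137 m. λ = x/R = 3.11959745°.
φ = 2·arctan(exp(y/R)) − 90° = 2·arctan(1.14799) − 90° = 7.88259735°.

lat 7.882597°, lon 3.119597°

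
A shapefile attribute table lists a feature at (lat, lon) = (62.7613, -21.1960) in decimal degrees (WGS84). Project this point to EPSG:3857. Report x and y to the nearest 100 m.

x -2359500 m, y 9042000 m

Web Mercator is spherical with R = a = 6378137 m.
x = R·λ = 6378137 × -0.369939988 = -2359527.927 m.
y = R·ln tan(π/4 + φ/2) = 6378137 × 1.417648907 = 9041958.949 m.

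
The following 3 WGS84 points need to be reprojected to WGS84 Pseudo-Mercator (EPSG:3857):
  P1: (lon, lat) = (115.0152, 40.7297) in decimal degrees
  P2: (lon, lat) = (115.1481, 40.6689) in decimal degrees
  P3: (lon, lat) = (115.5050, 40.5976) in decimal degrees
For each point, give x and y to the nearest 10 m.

P1: x 12803430 m, y 4972550 m; P2: x 12818230 m, y 4963630 m; P3: x 12857960 m, y 4953170 m

Web Mercator: x = R·λ, y = R·ln tan(π/4+φ/2), R = 6378137 m.
P1 (40.7297°, 115.0152°) → (12803433.497, 4972553.857) m.
P2 (40.6689°, 115.1481°) → (12818227.858, 4963626.475) m.
P3 (40.5976°, 115.5050°) → (12857957.784, 4953167.720) m.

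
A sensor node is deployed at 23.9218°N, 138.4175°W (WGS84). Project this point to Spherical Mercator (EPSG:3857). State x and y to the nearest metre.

Web Mercator is spherical with R = a = 6378137 m.
x = R·λ = 6378137 × -2.415841117 = -15408565.617 m.
y = R·ln tan(π/4 + φ/2) = 6378137 × 0.430201168 = 2743881.990 m.

x -15408566 m, y 2743882 m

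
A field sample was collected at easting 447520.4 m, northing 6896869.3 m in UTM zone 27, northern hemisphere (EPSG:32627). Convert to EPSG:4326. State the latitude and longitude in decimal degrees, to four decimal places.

lat 62.2000°, lon -22.0086°

Zone 27N: λ₀ = -21°, k₀ = 0.9996, false easting 500000 m.
Meridian distance M = (N − FN)/k₀ = 6899629.2 m.
Inverse transverse Mercator on WGS84 gives φ = 62.20000015°, λ = -22.00860047°.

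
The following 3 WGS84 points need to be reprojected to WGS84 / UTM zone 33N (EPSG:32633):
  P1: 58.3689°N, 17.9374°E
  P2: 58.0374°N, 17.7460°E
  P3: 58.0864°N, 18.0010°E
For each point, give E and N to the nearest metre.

P1: E 671804 m, N 6473533 m; P2: E 662117 m, N 6436171 m; P3: E 676924 m, N 6442264 m

UTM zone 33N: λ₀ = 15°, k₀ = 0.9996.
P1 (58.3689°, 17.9374°) → (671804.263, 6473533.139) m.
P2 (58.0374°, 17.7460°) → (662117.345, 6436170.923) m.
P3 (58.0864°, 18.0010°) → (676923.586, 6442263.848) m.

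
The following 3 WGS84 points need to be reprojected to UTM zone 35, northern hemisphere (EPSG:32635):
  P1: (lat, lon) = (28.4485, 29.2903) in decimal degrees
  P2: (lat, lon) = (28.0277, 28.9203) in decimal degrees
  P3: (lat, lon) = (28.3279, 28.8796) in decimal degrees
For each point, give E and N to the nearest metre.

P1: E 724282 m, N 3149023 m; P2: E 688780 m, N 3101758 m; P3: E 684263 m, N 3134961 m

UTM zone 35N: λ₀ = 27°, k₀ = 0.9996.
P1 (28.4485°, 29.2903°) → (724281.686, 3149022.760) m.
P2 (28.0277°, 28.9203°) → (688780.316, 3101757.750) m.
P3 (28.3279°, 28.8796°) → (684262.875, 3134960.910) m.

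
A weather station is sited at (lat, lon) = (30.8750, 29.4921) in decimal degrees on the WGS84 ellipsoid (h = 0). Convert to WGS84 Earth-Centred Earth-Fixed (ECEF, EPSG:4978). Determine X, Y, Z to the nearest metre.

X 4769152 m, Y 2697388 m, Z 3254007 m

WGS84: a = 6378137 m, e² = 0.006694380; N(φ) = a/√(1−e²sin²φ) = 6383766.450 m.
X = (N+h)·cosφ·cosλ = 4769151.675 m; Y = (N+h)·cosφ·sinλ = 2697388.196 m; Z = (N(1−e²)+h)·sinφ = 3254006.645 m.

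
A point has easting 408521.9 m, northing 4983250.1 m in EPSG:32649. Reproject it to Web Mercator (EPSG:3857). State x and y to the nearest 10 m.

Unproject from UTM 49N (λ₀ = 111°) → φ = 44.99680031°, λ = 109.83940044°.
Web Mercator (R = 6378137 m): x = 12227266.126 m, y = 5621017.774 m.

x 12227270 m, y 5621020 m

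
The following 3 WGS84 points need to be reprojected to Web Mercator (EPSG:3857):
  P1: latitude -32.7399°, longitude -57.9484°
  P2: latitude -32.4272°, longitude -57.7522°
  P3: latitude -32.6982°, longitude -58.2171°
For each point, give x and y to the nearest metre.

P1: x -6450786 m, y -3860831 m; P2: x -6428945 m, y -3819519 m; P3: x -6480698 m, y -3855313 m

Web Mercator: x = R·λ, y = R·ln tan(π/4+φ/2), R = 6378137 m.
P1 (-32.7399°, -57.9484°) → (-6450786.380, -3860830.710) m.
P2 (-32.4272°, -57.7522°) → (-6428945.496, -3819518.827) m.
P3 (-32.6982°, -58.2171°) → (-6480697.927, -3855313.235) m.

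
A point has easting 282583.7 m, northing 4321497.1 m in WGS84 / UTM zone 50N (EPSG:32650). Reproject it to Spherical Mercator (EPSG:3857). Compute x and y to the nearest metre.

x 12744835 m, y 4723892 m

Unproject from UTM 50N (λ₀ = 117°) → φ = 39.01549975°, λ = 114.48880058°.
Web Mercator (R = 6378137 m): x = 12744834.982 m, y = 4723892.023 m.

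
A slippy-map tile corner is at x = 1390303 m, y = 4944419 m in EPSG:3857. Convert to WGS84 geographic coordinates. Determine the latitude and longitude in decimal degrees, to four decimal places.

lat 40.5379°, lon 12.4893°

R = 6378137 m. λ = x/R = 12.48930434°.
φ = 2·arctan(exp(y/R)) − 90° = 2·arctan(2.17106) − 90° = 40.53789927°.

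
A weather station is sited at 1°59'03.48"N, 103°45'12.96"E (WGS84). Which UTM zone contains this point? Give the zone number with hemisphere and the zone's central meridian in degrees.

UTM zone = ⌊(λ + 180)/6⌋ + 1; 103.7536° ∈ [102°, 108°) → zone 48.
Hemisphere: N (φ ≥ 0).
Central meridian λ₀ = 6×48 − 183 = 105°.

Zone 48N, central meridian 105°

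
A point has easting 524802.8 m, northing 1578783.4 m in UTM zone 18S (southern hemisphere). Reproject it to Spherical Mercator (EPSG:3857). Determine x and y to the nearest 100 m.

Unproject from UTM 18S (λ₀ = -75°) → φ = -75.87309979°, λ = -74.08959852°.
Web Mercator (R = 6378137 m): x = -8247616.380 m, y = -13318884.895 m.

x -8247600 m, y -13318900 m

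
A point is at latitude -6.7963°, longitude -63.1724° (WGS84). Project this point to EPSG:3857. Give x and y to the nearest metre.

Web Mercator is spherical with R = a = 6378137 m.
x = R·λ = 6378137 × -1.102566376 = -7032319.400 m.
y = R·ln tan(π/4 + φ/2) = 6378137 × -0.118896957 = -758341.080 m.

x -7032319 m, y -758341 m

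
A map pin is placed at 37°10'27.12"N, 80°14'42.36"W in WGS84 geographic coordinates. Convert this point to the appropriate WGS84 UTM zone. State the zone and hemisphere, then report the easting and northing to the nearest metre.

Zone 17N: E 567015 m, N 4114464 m

Longitude -80.2451° lies in the 6° band [-84°, -78°), giving zone 17; latitude is north of the equator, so 17N.
Zone 17 central meridian λ₀ = 6×17 − 183 = -81°; Δλ = +0.7549°.
Transverse Mercator on WGS84 with k₀ = 0.9996 gives E = 567015.022 m, N = 4114463.995 m.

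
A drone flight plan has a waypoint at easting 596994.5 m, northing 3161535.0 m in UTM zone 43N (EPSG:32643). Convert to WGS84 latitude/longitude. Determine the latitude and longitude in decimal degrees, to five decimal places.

Zone 43N: λ₀ = 75°, k₀ = 0.9996, false easting 500000 m.
Meridian distance M = (N − FN)/k₀ = 3162800.1 m.
Inverse transverse Mercator on WGS84 gives φ = 28.57710017°, λ = 75.99180032°.

lat 28.57710°, lon 75.99180°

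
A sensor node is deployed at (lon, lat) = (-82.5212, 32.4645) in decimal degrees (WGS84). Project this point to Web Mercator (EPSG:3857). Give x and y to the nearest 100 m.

Web Mercator is spherical with R = a = 6378137 m.
x = R·λ = 6378137 × -1.440266643 = -9186217.964 m.
y = R·ln tan(π/4 + φ/2) = 6378137 × 0.599616958 = 3824439.106 m.

x -9186200 m, y 3824400 m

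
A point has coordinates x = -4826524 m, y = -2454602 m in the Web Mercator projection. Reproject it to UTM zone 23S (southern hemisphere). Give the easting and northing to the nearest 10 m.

Web Mercator inverse (R = 6378137 m) → φ = -21.52509643°, λ = -43.35740278°.
UTM 23S forward: E = 670126.129 m, N = 7618841.766 m.

E 670130 m, N 7618840 m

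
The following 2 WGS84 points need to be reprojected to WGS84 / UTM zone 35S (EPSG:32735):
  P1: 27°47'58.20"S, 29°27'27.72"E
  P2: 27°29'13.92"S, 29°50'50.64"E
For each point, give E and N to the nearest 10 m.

UTM zone 35S: λ₀ = 27°, k₀ = 0.9996.
P1 (-27.7995°, 29.4577°) → (742135.310, 6922584.759) m.
P2 (-27.4872°, 29.8474°) → (781344.602, 6956372.609) m.

P1: E 742140 m, N 6922580 m; P2: E 781340 m, N 6956370 m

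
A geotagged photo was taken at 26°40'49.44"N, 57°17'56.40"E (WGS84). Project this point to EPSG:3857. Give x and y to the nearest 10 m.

x 6378500 m, y 3083600 m

Web Mercator is spherical with R = a = 6378137 m.
x = R·λ = 6378137 × 1.000056208 = 6378495.503 m.
y = R·ln tan(π/4 + φ/2) = 6378137 × 0.483463805 = 3083598.383 m.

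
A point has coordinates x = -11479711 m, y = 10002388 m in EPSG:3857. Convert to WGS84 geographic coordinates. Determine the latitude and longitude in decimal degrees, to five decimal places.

lat 66.45460°, lon -103.12400°

R = 6378137 m. λ = x/R = -103.12399849°.
φ = 2·arctan(exp(y/R)) − 90° = 2·arctan(4.79815) − 90° = 66.45459864°.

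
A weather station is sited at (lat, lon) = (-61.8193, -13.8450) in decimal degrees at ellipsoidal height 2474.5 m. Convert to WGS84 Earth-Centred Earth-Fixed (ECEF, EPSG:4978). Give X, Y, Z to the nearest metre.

X 2933359 m, Y -722945 m, Z -5601214 m

WGS84: a = 6378137 m, e² = 0.006694380; N(φ) = a/√(1−e²sin²φ) = 6394789.530 m.
X = (N+h)·cosφ·cosλ = 2933358.644 m; Y = (N+h)·cosφ·sinλ = -722945.308 m; Z = (N(1−e²)+h)·sinφ = -5601214.192 m.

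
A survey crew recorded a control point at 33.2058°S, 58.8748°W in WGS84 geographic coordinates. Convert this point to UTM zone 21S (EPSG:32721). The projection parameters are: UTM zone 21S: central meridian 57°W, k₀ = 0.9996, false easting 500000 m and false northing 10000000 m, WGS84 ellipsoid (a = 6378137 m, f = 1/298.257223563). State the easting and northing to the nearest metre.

Zone 21 central meridian λ₀ = 6×21 − 183 = -57°; Δλ = -1.8748°.
Transverse Mercator on WGS84 with k₀ = 0.9996 gives E = 325259.142 m, N = 6324331.670 m.

E 325259 m, N 6324332 m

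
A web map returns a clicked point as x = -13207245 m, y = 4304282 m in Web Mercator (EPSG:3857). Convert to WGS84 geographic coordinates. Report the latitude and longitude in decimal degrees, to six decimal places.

R = 6378137 m. λ = x/R = -118.64270045°.
φ = 2·arctan(exp(y/R)) − 90° = 2·arctan(1.96374) − 90° = 36.02659921°.

lat 36.026599°, lon -118.642700°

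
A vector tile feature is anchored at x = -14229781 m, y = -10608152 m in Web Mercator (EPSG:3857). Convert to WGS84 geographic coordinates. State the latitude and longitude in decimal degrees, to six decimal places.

R = 6378137 m. λ = x/R = -127.82829762°.
φ = 2·arctan(exp(y/R)) − 90° = 2·arctan(0.18953) − 90° = -68.53599855°.

lat -68.535999°, lon -127.828298°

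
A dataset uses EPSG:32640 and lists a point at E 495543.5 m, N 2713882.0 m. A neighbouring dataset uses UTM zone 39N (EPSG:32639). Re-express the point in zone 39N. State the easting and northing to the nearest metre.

E 1103959 m, N 2726950 m

UTM 40N → geographic: φ = 24.53879987°, λ = 56.95599958°.
UTM 39N (λ₀ = 51°) forward: E = 1103959.443 m, N = 2726950.052 m.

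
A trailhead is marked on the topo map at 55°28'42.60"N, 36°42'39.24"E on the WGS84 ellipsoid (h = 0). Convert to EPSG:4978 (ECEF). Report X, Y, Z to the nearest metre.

WGS84: a = 6378137 m, e² = 0.006694380; N(φ) = a/√(1−e²sin²φ) = 6392678.889 m.
X = (N+h)·cosφ·cosλ = 2904284.814 m; Y = (N+h)·cosφ·sinλ = 2165646.789 m; Z = (N(1−e²)+h)·sinφ = 5231755.607 m.

X 2904285 m, Y 2165647 m, Z 5231756 m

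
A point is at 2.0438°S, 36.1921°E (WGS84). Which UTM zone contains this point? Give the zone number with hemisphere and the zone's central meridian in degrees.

Zone 37S, central meridian 39°

UTM zone = ⌊(λ + 180)/6⌋ + 1; 36.1921° ∈ [36°, 42°) → zone 37.
Hemisphere: S (φ < 0).
Central meridian λ₀ = 6×37 − 183 = 39°.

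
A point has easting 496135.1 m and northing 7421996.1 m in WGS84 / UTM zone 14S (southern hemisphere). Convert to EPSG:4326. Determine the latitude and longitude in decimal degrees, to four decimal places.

Zone 14S: λ₀ = -99°, k₀ = 0.9996, false easting 500000 m, false northing 10000000 m.
Meridian distance M = (N − FN)/k₀ = -2579035.5 m.
Inverse transverse Mercator on WGS84 gives φ = -23.31149992°, λ = -99.03780043°.

lat -23.3115°, lon -99.0378°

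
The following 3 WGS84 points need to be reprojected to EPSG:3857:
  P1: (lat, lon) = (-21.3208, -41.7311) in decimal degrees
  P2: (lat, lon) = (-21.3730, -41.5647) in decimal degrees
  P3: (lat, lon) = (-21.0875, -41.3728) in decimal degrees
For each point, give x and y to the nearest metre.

Web Mercator: x = R·λ, y = R·ln tan(π/4+φ/2), R = 6378137 m.
P1 (-21.3208°, -41.7311°) → (-4645484.802, -2430171.926) m.
P2 (-21.3730°, -41.5647°) → (-4626961.239, -2436410.833) m.
P3 (-21.0875°, -41.3728°) → (-4605599.029, -2402315.091) m.

P1: x -4645485 m, y -2430172 m; P2: x -4626961 m, y -2436411 m; P3: x -4605599 m, y -2402315 m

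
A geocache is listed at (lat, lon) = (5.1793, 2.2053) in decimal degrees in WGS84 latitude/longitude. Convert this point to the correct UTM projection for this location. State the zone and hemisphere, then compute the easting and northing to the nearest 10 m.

Longitude 2.2053° lies in the 6° band [0°, 6°), giving zone 31; latitude is north of the equator, so 31N.
Zone 31 central meridian λ₀ = 6×31 − 183 = 3°; Δλ = -0.7947°.
Transverse Mercator on WGS84 with k₀ = 0.9996 gives E = 411925.642 m, N = 572539.042 m.

Zone 31N: E 411930 m, N 572540 m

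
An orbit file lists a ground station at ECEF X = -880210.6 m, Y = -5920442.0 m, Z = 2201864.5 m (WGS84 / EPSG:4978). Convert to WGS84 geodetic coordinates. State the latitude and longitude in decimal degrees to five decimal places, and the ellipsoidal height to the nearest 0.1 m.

λ = atan2(Y, X) = -98.45639962°; p = √(X²+Y²) = 5985516.2 m.
Bowring's method on WGS84 (a = 6378137 m, b = 6356752.314 m) gives φ = 20.32180025°, h = 2088.322 m.

lat 20.32180°, lon -98.45640°, h 2088.3 m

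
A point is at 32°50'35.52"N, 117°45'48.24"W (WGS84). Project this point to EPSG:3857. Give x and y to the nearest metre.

Web Mercator is spherical with R = a = 6378137 m.
x = R·λ = 6378137 × -2.055359068 = -13109361.722 m.
y = R·ln tan(π/4 + φ/2) = 6378137 × 0.607467327 = 3874509.832 m.

x -13109362 m, y 3874510 m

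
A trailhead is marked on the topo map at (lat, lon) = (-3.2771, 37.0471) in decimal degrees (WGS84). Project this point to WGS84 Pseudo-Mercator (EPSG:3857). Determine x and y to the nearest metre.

x 4124064 m, y -365004 m

Web Mercator is spherical with R = a = 6378137 m.
x = R·λ = 6378137 × 0.646593873 = 4124064.307 m.
y = R·ln tan(π/4 + φ/2) = 6378137 × -0.057227396 = -365004.170 m.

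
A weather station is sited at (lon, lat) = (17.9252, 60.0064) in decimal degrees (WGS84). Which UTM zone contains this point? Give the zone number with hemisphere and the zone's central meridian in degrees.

Zone 33N, central meridian 15°

UTM zone = ⌊(λ + 180)/6⌋ + 1; 17.9252° ∈ [12°, 18°) → zone 33.
Hemisphere: N (φ ≥ 0).
Central meridian λ₀ = 6×33 − 183 = 15°.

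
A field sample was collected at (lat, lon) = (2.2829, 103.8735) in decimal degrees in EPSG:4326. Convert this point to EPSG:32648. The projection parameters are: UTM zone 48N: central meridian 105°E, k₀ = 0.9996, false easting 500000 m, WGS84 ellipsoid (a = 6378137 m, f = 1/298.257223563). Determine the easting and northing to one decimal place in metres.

E 374739.5 m, N 252379.4 m

Zone 48 central meridian λ₀ = 6×48 − 183 = 105°; Δλ = -1.1265°.
Transverse Mercator on WGS84 with k₀ = 0.9996 gives E = 374739.478 m, N = 252379.438 m.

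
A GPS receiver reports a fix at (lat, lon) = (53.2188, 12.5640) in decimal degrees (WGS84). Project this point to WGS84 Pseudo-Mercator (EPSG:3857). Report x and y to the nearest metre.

Web Mercator is spherical with R = a = 6378137 m.
x = R·λ = 6378137 × 0.219283167 = 1398618.082 m.
y = R·ln tan(π/4 + φ/2) = 6378137 × 1.101195066 = 7023572.995 m.

x 1398618 m, y 7023573 m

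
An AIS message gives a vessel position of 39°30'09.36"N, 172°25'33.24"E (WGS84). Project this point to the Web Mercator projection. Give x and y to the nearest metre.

x 19194363 m, y 4793923 m

Web Mercator is spherical with R = a = 6378137 m.
x = R·λ = 6378137 × 3.009399671 = 19194363.388 m.
y = R·ln tan(π/4 + φ/2) = 6378137 × 0.751617997 = 4793922.559 m.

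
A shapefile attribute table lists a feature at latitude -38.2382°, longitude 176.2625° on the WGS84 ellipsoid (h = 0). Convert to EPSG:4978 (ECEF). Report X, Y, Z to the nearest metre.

WGS84: a = 6378137 m, e² = 0.006694380; N(φ) = a/√(1−e²sin²φ) = 6386331.013 m.
X = (N+h)·cosφ·cosλ = -5005439.614 m; Y = (N+h)·cosφ·sinλ = 326977.152 m; Z = (N(1−e²)+h)·sinφ = -3926244.995 m.

X -5005440 m, Y 326977 m, Z -3926245 m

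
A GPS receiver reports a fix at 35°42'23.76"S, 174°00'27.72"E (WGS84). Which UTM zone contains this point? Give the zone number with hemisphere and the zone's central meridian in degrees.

UTM zone = ⌊(λ + 180)/6⌋ + 1; 174.0077° ∈ [174°, 180°) → zone 60.
Hemisphere: S (φ < 0).
Central meridian λ₀ = 6×60 − 183 = 177°.

Zone 60S, central meridian 177°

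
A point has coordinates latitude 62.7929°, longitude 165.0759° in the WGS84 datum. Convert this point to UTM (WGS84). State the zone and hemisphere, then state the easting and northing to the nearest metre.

Zone 58N: E 503872 m, N 6962517 m

Longitude 165.0759° lies in the 6° band [162°, 168°), giving zone 58; latitude is north of the equator, so 58N.
Zone 58 central meridian λ₀ = 6×58 − 183 = 165°; Δλ = +0.0759°.
Transverse Mercator on WGS84 with k₀ = 0.9996 gives E = 503871.738 m, N = 6962517.361 m.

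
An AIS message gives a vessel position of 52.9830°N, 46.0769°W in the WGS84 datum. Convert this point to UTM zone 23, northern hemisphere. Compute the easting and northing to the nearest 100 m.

E 427700 m, N 5870900 m

Zone 23 central meridian λ₀ = 6×23 − 183 = -45°; Δλ = -1.0769°.
Transverse Mercator on WGS84 with k₀ = 0.9996 gives E = 427701.624 m, N = 5870921.952 m.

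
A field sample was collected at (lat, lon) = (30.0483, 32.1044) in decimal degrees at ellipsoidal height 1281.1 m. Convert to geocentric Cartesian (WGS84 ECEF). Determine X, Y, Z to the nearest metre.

X 4681552 m, Y 2937233 m, Z 3175651 m

WGS84: a = 6378137 m, e² = 0.006694380; N(φ) = a/√(1−e²sin²φ) = 6383496.550 m.
X = (N+h)·cosφ·cosλ = 4681551.749 m; Y = (N+h)·cosφ·sinλ = 2937232.889 m; Z = (N(1−e²)+h)·sinφ = 3175650.958 m.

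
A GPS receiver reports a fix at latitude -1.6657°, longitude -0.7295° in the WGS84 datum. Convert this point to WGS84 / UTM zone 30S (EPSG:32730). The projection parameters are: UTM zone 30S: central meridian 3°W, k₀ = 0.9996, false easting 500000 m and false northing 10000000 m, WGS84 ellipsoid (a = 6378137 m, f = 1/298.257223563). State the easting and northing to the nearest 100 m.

Zone 30 central meridian λ₀ = 6×30 − 183 = -3°; Δλ = +2.2705°.
Transverse Mercator on WGS84 with k₀ = 0.9996 gives E = 752610.215 m, N = 9815744.034 m.

E 752600 m, N 9815700 m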